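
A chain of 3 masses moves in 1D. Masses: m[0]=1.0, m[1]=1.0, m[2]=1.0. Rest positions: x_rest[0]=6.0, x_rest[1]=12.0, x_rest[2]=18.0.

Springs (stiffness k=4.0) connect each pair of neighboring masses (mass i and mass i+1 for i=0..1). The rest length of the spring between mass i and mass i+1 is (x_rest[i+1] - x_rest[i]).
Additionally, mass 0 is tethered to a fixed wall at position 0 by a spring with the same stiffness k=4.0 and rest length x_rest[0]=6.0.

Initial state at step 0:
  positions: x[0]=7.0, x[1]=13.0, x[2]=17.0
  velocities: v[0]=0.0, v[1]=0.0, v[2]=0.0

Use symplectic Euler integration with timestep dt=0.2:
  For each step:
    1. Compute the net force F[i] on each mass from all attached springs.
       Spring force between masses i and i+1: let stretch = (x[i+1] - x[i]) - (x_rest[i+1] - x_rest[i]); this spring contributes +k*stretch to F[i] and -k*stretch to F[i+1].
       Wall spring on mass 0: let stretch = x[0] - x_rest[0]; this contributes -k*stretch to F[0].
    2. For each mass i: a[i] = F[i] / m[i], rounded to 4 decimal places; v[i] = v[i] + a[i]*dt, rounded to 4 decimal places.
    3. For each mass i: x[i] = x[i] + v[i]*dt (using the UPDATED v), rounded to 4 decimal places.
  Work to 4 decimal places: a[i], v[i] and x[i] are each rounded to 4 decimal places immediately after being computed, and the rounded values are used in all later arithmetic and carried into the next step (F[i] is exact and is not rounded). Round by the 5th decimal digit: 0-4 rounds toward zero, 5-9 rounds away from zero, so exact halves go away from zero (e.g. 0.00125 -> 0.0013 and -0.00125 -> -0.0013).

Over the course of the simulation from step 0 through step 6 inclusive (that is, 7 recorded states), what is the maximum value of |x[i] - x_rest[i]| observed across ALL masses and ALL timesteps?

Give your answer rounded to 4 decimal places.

Step 0: x=[7.0000 13.0000 17.0000] v=[0.0000 0.0000 0.0000]
Step 1: x=[6.8400 12.6800 17.3200] v=[-0.8000 -1.6000 1.6000]
Step 2: x=[6.5200 12.1680 17.8576] v=[-1.6000 -2.5600 2.6880]
Step 3: x=[6.0605 11.6627 18.4449] v=[-2.2976 -2.5267 2.9363]
Step 4: x=[5.5277 11.3462 18.9070] v=[-2.6642 -1.5827 2.3105]
Step 5: x=[5.0414 11.3084 19.1194] v=[-2.4316 -0.1889 1.0619]
Step 6: x=[4.7512 11.5177 19.0420] v=[-1.4511 1.0463 -0.3869]
Max displacement = 1.2488

Answer: 1.2488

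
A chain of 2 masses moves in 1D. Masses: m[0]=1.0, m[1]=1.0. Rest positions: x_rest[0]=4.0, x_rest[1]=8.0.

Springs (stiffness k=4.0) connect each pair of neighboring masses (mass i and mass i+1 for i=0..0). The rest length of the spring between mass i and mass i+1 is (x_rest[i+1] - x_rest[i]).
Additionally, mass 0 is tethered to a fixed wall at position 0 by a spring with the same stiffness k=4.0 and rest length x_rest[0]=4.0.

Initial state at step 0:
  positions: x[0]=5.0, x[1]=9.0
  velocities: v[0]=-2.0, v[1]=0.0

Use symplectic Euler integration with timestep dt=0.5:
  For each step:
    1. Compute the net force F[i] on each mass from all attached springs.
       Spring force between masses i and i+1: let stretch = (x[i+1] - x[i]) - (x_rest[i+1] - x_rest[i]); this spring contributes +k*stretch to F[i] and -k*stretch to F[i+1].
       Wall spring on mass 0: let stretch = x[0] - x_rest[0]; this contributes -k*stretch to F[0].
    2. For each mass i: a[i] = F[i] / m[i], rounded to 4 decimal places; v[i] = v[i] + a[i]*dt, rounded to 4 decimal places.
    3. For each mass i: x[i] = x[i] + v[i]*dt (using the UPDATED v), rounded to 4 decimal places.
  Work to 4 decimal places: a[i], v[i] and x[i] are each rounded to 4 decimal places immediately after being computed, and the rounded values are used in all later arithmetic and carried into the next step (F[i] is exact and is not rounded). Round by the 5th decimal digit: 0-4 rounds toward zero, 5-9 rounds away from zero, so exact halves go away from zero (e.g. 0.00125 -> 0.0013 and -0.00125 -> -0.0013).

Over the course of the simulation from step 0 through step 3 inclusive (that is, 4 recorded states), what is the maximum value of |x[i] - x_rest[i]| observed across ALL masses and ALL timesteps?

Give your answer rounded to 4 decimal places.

Step 0: x=[5.0000 9.0000] v=[-2.0000 0.0000]
Step 1: x=[3.0000 9.0000] v=[-4.0000 0.0000]
Step 2: x=[4.0000 7.0000] v=[2.0000 -4.0000]
Step 3: x=[4.0000 6.0000] v=[0.0000 -2.0000]
Max displacement = 2.0000

Answer: 2.0000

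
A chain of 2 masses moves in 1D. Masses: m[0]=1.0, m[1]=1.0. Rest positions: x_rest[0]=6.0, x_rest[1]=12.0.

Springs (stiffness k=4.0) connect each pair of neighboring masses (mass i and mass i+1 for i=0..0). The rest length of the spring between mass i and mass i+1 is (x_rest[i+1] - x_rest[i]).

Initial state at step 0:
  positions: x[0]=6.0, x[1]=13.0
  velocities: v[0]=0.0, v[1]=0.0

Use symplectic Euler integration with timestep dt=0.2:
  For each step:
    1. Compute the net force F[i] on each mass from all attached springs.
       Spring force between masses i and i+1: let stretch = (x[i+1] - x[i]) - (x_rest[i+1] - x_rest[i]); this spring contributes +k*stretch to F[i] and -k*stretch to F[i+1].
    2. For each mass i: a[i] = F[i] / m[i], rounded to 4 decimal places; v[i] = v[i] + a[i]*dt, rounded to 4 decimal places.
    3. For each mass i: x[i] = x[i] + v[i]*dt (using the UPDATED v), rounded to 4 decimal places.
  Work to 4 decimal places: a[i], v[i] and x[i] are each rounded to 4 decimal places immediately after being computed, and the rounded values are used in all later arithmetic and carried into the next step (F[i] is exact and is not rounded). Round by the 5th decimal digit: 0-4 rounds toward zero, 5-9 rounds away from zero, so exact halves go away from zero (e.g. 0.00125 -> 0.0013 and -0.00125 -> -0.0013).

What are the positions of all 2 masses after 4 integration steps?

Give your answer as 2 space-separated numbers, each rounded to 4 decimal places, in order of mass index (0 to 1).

Answer: 6.9415 12.0585

Derivation:
Step 0: x=[6.0000 13.0000] v=[0.0000 0.0000]
Step 1: x=[6.1600 12.8400] v=[0.8000 -0.8000]
Step 2: x=[6.4288 12.5712] v=[1.3440 -1.3440]
Step 3: x=[6.7204 12.2796] v=[1.4579 -1.4579]
Step 4: x=[6.9415 12.0585] v=[1.1053 -1.1053]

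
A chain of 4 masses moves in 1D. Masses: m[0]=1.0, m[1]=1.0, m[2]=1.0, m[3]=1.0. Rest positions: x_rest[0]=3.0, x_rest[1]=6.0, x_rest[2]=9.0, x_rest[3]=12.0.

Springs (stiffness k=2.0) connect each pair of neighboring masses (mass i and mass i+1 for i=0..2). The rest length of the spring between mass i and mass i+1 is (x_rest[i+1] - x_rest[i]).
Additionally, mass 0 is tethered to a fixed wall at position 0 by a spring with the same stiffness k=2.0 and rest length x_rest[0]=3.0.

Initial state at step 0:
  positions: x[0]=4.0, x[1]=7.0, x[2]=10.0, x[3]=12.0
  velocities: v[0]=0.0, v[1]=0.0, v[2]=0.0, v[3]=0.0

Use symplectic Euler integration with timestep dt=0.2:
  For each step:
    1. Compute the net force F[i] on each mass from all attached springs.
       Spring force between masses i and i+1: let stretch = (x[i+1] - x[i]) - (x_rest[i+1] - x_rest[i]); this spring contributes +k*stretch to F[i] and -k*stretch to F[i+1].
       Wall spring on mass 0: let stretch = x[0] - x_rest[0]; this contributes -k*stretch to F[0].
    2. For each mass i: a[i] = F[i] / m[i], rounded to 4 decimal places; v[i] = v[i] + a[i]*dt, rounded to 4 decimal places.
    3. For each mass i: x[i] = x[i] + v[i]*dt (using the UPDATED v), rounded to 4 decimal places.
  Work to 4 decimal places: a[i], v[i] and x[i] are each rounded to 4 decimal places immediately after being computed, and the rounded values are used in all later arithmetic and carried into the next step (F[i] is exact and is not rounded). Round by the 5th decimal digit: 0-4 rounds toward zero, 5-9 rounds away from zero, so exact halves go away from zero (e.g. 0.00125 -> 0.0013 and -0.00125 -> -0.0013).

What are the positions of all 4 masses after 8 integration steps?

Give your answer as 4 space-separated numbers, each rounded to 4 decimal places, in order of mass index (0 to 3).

Answer: 2.7495 5.8567 9.3755 13.1128

Derivation:
Step 0: x=[4.0000 7.0000 10.0000 12.0000] v=[0.0000 0.0000 0.0000 0.0000]
Step 1: x=[3.9200 7.0000 9.9200 12.0800] v=[-0.4000 0.0000 -0.4000 0.4000]
Step 2: x=[3.7728 6.9872 9.7792 12.2272] v=[-0.7360 -0.0640 -0.7040 0.7360]
Step 3: x=[3.5809 6.9406 9.6109 12.4186] v=[-0.9594 -0.2330 -0.8416 0.9568]
Step 4: x=[3.3713 6.8388 9.4536 12.6253] v=[-1.0479 -0.5088 -0.7866 1.0337]
Step 5: x=[3.1694 6.6688 9.3408 12.8183] v=[-1.0094 -0.8499 -0.5638 0.9650]
Step 6: x=[2.9939 6.4326 9.2925 12.9731] v=[-0.8774 -1.1809 -0.2416 0.7740]
Step 7: x=[2.8540 6.1501 9.3098 13.0735] v=[-0.6995 -1.4124 0.0867 0.5018]
Step 8: x=[2.7495 5.8567 9.3755 13.1128] v=[-0.5227 -1.4670 0.3283 0.1963]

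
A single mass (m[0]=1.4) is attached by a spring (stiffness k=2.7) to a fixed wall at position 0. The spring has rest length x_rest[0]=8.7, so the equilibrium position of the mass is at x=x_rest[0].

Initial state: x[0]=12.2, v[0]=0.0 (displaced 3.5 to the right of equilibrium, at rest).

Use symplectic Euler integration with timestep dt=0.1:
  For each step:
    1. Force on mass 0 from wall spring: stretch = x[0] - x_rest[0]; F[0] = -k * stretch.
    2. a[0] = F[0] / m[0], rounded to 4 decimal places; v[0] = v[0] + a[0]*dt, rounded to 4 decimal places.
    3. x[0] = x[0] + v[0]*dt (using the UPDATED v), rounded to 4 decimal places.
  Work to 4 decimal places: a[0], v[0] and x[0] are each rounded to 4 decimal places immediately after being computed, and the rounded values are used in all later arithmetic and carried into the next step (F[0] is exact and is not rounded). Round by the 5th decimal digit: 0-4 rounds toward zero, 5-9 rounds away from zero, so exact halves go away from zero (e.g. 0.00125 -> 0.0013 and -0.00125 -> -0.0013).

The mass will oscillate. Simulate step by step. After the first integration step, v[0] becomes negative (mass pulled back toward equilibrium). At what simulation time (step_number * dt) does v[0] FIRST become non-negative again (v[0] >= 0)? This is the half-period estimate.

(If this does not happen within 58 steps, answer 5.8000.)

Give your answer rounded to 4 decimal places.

Step 0: x=[12.2000] v=[0.0000]
Step 1: x=[12.1325] v=[-0.6750]
Step 2: x=[11.9988] v=[-1.3370]
Step 3: x=[11.8015] v=[-1.9732]
Step 4: x=[11.5444] v=[-2.5714]
Step 5: x=[11.2324] v=[-3.1200]
Step 6: x=[10.8716] v=[-3.6084]
Step 7: x=[10.4689] v=[-4.0272]
Step 8: x=[10.0321] v=[-4.3684]
Step 9: x=[9.5696] v=[-4.6253]
Step 10: x=[9.0903] v=[-4.7930]
Step 11: x=[8.6035] v=[-4.8683]
Step 12: x=[8.1185] v=[-4.8497]
Step 13: x=[7.6447] v=[-4.7376]
Step 14: x=[7.1913] v=[-4.5341]
Step 15: x=[6.7670] v=[-4.2431]
Step 16: x=[6.3800] v=[-3.8703]
Step 17: x=[6.0377] v=[-3.4229]
Step 18: x=[5.7468] v=[-2.9095]
Step 19: x=[5.5128] v=[-2.3400]
Step 20: x=[5.3403] v=[-1.7253]
Step 21: x=[5.2326] v=[-1.0774]
Step 22: x=[5.1917] v=[-0.4087]
Step 23: x=[5.2185] v=[0.2679]
First v>=0 after going negative at step 23, time=2.3000

Answer: 2.3000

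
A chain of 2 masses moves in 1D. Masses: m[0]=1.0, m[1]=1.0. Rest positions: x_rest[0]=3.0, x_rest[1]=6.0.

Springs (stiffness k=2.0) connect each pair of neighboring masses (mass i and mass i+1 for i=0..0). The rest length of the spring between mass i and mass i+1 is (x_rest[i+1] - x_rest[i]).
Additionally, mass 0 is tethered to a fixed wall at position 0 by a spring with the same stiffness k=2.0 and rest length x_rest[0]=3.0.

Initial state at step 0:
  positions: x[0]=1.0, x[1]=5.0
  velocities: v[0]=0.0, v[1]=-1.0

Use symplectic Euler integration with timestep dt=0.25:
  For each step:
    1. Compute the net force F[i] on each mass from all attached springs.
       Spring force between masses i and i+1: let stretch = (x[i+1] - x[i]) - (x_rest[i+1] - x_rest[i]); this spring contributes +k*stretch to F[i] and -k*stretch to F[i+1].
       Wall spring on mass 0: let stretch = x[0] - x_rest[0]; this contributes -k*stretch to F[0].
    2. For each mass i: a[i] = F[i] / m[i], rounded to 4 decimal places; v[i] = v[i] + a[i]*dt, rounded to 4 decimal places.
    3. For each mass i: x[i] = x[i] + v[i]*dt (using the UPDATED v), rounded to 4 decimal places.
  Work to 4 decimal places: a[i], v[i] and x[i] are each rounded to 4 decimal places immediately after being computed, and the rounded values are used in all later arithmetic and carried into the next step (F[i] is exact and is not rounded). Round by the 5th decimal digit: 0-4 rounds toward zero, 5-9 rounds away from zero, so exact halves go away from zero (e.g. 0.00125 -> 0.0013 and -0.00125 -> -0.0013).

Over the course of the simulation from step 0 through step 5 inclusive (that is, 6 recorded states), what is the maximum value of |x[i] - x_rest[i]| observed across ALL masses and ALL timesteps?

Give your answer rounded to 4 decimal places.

Step 0: x=[1.0000 5.0000] v=[0.0000 -1.0000]
Step 1: x=[1.3750 4.6250] v=[1.5000 -1.5000]
Step 2: x=[1.9844 4.2188] v=[2.4375 -1.6250]
Step 3: x=[2.6250 3.9083] v=[2.5625 -1.2422]
Step 4: x=[3.0979 3.8123] v=[1.8917 -0.3839]
Step 5: x=[3.2729 4.0020] v=[0.7000 0.7589]
Max displacement = 2.1877

Answer: 2.1877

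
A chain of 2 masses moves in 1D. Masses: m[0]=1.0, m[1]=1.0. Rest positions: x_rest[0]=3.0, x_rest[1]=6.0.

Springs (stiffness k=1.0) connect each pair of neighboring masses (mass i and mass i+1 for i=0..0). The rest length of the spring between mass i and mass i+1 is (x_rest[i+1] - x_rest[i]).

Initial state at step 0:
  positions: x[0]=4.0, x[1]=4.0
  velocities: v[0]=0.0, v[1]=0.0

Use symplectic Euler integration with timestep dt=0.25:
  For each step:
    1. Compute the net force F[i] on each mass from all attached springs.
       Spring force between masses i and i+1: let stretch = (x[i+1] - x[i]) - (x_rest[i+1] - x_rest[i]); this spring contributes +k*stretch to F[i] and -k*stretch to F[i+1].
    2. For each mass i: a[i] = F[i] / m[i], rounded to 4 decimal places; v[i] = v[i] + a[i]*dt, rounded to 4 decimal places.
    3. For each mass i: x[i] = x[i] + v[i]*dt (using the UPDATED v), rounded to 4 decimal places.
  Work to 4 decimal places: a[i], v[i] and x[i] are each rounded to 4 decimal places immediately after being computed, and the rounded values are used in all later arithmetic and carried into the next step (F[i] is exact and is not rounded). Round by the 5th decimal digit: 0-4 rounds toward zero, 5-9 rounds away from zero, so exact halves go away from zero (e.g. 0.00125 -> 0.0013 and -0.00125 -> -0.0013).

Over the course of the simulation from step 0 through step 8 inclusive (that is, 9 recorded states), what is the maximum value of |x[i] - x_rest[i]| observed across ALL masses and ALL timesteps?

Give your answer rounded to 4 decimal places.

Step 0: x=[4.0000 4.0000] v=[0.0000 0.0000]
Step 1: x=[3.8125 4.1875] v=[-0.7500 0.7500]
Step 2: x=[3.4609 4.5391] v=[-1.4063 1.4063]
Step 3: x=[2.9892 5.0108] v=[-1.8868 1.8868]
Step 4: x=[2.4564 5.5437] v=[-2.1314 2.1314]
Step 5: x=[1.9290 6.0711] v=[-2.1096 2.1096]
Step 6: x=[1.4730 6.5271] v=[-1.8241 1.8241]
Step 7: x=[1.1454 6.8548] v=[-1.3106 1.3106]
Step 8: x=[0.9871 7.0131] v=[-0.6333 0.6333]
Max displacement = 2.0129

Answer: 2.0129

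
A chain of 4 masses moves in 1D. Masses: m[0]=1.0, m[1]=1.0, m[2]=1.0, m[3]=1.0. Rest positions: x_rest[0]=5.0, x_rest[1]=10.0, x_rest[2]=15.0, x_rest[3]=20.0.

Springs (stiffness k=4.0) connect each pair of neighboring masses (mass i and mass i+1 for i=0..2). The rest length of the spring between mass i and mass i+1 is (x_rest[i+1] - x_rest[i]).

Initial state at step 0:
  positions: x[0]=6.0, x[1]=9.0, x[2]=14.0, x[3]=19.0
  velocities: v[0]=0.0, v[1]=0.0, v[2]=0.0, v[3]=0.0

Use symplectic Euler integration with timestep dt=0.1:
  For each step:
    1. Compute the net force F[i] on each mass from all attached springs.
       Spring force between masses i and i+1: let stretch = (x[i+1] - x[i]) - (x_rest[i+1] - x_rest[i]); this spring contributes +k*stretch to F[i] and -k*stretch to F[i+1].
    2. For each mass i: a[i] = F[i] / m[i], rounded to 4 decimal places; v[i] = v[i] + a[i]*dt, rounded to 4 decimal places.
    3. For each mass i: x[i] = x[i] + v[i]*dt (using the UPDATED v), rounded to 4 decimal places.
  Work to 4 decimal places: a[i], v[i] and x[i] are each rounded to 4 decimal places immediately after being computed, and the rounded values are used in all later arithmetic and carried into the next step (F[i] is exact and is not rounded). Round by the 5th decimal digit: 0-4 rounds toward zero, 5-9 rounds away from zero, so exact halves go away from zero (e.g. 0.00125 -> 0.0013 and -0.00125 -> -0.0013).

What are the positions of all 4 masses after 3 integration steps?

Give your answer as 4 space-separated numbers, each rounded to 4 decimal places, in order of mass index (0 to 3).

Step 0: x=[6.0000 9.0000 14.0000 19.0000] v=[0.0000 0.0000 0.0000 0.0000]
Step 1: x=[5.9200 9.0800 14.0000 19.0000] v=[-0.8000 0.8000 0.0000 0.0000]
Step 2: x=[5.7664 9.2304 14.0032 19.0000] v=[-1.5360 1.5040 0.0320 0.0000]
Step 3: x=[5.5514 9.4332 14.0154 19.0001] v=[-2.1504 2.0275 0.1216 0.0013]

Answer: 5.5514 9.4332 14.0154 19.0001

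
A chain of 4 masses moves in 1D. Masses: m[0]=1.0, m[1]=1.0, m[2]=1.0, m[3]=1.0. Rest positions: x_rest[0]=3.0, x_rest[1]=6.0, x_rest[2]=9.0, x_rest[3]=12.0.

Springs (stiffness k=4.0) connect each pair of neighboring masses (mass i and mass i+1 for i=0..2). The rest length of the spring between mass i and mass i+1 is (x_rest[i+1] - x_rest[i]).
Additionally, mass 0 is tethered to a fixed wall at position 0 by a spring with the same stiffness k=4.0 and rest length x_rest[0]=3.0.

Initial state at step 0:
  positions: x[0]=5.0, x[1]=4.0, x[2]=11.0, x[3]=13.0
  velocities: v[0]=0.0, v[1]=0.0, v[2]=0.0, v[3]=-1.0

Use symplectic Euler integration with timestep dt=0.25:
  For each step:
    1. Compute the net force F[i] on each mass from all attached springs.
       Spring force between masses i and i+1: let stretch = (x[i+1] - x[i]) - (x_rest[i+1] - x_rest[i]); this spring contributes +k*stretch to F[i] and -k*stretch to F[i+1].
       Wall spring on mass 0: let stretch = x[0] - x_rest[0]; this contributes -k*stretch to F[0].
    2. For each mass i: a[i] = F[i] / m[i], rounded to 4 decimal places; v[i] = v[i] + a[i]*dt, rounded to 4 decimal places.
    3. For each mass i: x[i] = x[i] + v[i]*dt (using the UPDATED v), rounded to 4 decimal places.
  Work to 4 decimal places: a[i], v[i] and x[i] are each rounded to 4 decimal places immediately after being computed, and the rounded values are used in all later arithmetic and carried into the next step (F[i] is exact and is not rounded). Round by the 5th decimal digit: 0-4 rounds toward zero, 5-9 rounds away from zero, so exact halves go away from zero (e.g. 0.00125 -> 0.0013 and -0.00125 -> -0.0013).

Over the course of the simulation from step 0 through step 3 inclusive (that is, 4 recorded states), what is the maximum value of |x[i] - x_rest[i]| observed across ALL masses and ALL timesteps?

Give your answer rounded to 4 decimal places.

Step 0: x=[5.0000 4.0000 11.0000 13.0000] v=[0.0000 0.0000 0.0000 -1.0000]
Step 1: x=[3.5000 6.0000 9.7500 13.0000] v=[-6.0000 8.0000 -5.0000 0.0000]
Step 2: x=[1.7500 8.3125 8.3750 12.9375] v=[-7.0000 9.2500 -5.5000 -0.2500]
Step 3: x=[1.2031 9.0000 8.1250 12.4844] v=[-2.1875 2.7500 -1.0000 -1.8125]
Max displacement = 3.0000

Answer: 3.0000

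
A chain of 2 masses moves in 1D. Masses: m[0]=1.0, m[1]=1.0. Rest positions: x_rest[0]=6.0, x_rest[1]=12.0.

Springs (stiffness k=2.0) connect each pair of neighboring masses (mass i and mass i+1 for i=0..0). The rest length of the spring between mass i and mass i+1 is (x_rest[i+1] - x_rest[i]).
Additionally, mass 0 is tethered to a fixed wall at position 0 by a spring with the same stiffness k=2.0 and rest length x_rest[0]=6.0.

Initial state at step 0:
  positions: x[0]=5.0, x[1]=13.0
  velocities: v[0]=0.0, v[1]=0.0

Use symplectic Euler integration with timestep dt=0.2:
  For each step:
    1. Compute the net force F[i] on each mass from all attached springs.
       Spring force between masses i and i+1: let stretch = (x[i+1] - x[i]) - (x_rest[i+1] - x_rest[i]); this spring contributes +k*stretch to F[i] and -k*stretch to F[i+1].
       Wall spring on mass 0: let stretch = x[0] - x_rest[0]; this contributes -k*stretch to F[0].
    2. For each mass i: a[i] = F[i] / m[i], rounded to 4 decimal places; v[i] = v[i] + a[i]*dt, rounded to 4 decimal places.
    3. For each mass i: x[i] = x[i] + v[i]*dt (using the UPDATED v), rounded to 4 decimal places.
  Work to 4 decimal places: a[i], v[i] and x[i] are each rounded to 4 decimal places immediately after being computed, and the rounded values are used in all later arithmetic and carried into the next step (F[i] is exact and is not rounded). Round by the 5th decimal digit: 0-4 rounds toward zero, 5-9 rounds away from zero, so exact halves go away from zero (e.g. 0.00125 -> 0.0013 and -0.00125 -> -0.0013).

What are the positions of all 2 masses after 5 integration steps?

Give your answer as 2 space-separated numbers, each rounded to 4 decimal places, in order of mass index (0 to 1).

Answer: 7.0893 11.5459

Derivation:
Step 0: x=[5.0000 13.0000] v=[0.0000 0.0000]
Step 1: x=[5.2400 12.8400] v=[1.2000 -0.8000]
Step 2: x=[5.6688 12.5520] v=[2.1440 -1.4400]
Step 3: x=[6.1948 12.1933] v=[2.6298 -1.7933]
Step 4: x=[6.7051 11.8348] v=[2.5513 -1.7927]
Step 5: x=[7.0893 11.5459] v=[1.9211 -1.4446]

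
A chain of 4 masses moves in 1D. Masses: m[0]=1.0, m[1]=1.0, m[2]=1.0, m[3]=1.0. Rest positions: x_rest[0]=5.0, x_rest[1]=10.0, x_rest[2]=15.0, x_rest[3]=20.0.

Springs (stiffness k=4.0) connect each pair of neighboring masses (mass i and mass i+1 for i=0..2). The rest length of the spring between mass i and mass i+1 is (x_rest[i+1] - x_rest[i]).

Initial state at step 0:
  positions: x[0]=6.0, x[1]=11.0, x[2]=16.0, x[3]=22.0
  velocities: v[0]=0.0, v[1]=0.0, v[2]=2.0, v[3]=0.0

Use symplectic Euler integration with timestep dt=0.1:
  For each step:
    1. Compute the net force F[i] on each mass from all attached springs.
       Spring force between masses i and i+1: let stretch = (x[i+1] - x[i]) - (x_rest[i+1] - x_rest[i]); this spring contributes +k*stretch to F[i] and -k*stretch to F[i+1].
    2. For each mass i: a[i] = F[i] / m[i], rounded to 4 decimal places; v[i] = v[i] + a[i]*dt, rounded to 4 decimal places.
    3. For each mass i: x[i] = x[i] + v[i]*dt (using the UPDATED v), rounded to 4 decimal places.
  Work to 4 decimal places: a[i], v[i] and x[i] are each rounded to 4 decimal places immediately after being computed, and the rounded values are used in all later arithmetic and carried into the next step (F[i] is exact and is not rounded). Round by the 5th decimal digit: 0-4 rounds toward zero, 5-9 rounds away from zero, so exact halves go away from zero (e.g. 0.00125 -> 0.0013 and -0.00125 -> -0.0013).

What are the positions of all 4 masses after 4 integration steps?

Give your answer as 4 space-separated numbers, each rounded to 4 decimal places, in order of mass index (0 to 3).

Step 0: x=[6.0000 11.0000 16.0000 22.0000] v=[0.0000 0.0000 2.0000 0.0000]
Step 1: x=[6.0000 11.0000 16.2400 21.9600] v=[0.0000 0.0000 2.4000 -0.4000]
Step 2: x=[6.0000 11.0096 16.4992 21.8912] v=[0.0000 0.0960 2.5920 -0.6880]
Step 3: x=[6.0004 11.0384 16.7545 21.8067] v=[0.0038 0.2880 2.5530 -0.8448]
Step 4: x=[6.0023 11.0943 16.9832 21.7201] v=[0.0190 0.5592 2.2874 -0.8657]

Answer: 6.0023 11.0943 16.9832 21.7201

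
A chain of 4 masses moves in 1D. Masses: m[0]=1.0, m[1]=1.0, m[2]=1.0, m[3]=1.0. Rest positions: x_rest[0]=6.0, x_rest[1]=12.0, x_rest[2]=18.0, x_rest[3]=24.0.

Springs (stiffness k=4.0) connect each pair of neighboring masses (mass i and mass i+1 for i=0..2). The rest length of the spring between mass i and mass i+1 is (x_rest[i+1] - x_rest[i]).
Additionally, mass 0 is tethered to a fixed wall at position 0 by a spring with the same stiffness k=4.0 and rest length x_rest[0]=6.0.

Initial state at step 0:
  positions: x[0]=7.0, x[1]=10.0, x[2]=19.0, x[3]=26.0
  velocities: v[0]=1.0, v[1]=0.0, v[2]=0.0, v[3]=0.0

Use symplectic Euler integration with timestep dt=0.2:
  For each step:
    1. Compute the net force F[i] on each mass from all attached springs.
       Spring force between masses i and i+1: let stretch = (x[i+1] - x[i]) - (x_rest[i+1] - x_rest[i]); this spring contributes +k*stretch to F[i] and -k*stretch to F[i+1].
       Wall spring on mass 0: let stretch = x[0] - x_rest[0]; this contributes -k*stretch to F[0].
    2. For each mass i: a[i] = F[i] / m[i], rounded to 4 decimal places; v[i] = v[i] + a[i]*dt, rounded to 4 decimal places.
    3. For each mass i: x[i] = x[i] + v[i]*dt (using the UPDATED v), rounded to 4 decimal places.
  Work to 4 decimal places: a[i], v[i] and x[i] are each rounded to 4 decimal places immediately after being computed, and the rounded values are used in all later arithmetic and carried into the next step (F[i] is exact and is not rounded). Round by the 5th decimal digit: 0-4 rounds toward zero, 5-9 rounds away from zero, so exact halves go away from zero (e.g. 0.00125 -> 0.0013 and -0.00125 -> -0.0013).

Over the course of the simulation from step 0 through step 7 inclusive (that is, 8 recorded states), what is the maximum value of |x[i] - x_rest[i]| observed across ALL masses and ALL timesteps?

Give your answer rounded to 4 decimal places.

Step 0: x=[7.0000 10.0000 19.0000 26.0000] v=[1.0000 0.0000 0.0000 0.0000]
Step 1: x=[6.5600 10.9600 18.6800 25.8400] v=[-2.2000 4.8000 -1.6000 -0.8000]
Step 2: x=[5.7744 12.4512 18.2704 25.4944] v=[-3.9280 7.4560 -2.0480 -1.7280]
Step 3: x=[5.1332 13.8052 18.0856 24.9530] v=[-3.2061 6.7699 -0.9242 -2.7072]
Step 4: x=[5.0582 14.4565 18.3147 24.2728] v=[-0.3751 3.2566 1.1454 -3.4011]
Step 5: x=[5.6776 14.2214 18.8798 23.5993] v=[3.0970 -1.1755 2.8253 -3.3676]
Step 6: x=[6.7556 13.3646 19.4546 23.1307] v=[5.3900 -4.2838 2.8742 -2.3432]
Step 7: x=[7.8101 12.4248 19.6432 23.0339] v=[5.2727 -4.6990 0.9431 -0.4841]
Max displacement = 2.4565

Answer: 2.4565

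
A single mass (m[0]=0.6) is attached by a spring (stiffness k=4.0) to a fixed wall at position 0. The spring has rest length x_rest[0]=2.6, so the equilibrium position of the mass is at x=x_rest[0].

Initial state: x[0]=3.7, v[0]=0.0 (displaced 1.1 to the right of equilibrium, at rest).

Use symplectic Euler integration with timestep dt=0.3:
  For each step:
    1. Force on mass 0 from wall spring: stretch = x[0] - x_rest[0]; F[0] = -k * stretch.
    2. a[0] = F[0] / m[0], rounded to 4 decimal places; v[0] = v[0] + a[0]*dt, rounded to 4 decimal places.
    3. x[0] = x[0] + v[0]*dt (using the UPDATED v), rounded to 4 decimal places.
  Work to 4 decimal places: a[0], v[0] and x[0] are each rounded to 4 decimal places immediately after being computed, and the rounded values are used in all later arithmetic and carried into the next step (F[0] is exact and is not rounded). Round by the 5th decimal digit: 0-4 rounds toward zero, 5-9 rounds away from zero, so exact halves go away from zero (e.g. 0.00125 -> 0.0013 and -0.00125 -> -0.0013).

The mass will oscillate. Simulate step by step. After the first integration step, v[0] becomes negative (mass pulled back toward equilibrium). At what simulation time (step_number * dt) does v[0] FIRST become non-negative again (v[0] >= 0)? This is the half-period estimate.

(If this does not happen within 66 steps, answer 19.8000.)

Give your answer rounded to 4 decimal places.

Answer: 1.2000

Derivation:
Step 0: x=[3.7000] v=[0.0000]
Step 1: x=[3.0400] v=[-2.2000]
Step 2: x=[2.1160] v=[-3.0800]
Step 3: x=[1.4824] v=[-2.1120]
Step 4: x=[1.5194] v=[0.1232]
First v>=0 after going negative at step 4, time=1.2000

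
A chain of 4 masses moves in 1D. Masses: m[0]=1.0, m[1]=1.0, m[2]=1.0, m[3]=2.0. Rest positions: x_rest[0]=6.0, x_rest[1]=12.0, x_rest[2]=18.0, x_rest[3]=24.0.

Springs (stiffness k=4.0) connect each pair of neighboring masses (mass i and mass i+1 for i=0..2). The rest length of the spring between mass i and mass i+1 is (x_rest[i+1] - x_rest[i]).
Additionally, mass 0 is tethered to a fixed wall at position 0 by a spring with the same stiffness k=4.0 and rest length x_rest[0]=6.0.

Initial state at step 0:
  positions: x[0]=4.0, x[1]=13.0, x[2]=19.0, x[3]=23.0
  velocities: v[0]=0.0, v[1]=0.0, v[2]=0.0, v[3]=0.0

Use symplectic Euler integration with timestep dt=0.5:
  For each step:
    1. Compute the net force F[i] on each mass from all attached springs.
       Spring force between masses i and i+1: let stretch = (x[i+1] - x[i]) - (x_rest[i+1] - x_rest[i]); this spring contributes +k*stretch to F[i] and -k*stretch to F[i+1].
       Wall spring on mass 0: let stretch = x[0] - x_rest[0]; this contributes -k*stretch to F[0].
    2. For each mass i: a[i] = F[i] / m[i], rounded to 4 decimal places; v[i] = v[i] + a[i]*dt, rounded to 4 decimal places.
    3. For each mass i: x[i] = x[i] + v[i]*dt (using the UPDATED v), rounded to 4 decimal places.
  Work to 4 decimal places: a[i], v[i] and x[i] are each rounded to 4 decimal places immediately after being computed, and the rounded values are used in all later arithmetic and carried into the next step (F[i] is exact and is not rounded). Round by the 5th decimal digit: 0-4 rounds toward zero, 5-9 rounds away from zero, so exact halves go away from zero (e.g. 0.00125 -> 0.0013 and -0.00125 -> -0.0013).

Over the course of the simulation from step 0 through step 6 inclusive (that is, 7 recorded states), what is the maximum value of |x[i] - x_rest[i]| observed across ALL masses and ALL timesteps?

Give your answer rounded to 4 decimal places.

Step 0: x=[4.0000 13.0000 19.0000 23.0000] v=[0.0000 0.0000 0.0000 0.0000]
Step 1: x=[9.0000 10.0000 17.0000 24.0000] v=[10.0000 -6.0000 -4.0000 2.0000]
Step 2: x=[6.0000 13.0000 15.0000 24.5000] v=[-6.0000 6.0000 -4.0000 1.0000]
Step 3: x=[4.0000 11.0000 20.5000 23.2500] v=[-4.0000 -4.0000 11.0000 -2.5000]
Step 4: x=[5.0000 11.5000 19.2500 23.6250] v=[2.0000 1.0000 -2.5000 0.7500]
Step 5: x=[7.5000 13.2500 14.6250 24.8125] v=[5.0000 3.5000 -9.2500 2.3750]
Step 6: x=[8.2500 10.6250 18.8125 23.9063] v=[1.5000 -5.2500 8.3750 -1.8125]
Max displacement = 3.3750

Answer: 3.3750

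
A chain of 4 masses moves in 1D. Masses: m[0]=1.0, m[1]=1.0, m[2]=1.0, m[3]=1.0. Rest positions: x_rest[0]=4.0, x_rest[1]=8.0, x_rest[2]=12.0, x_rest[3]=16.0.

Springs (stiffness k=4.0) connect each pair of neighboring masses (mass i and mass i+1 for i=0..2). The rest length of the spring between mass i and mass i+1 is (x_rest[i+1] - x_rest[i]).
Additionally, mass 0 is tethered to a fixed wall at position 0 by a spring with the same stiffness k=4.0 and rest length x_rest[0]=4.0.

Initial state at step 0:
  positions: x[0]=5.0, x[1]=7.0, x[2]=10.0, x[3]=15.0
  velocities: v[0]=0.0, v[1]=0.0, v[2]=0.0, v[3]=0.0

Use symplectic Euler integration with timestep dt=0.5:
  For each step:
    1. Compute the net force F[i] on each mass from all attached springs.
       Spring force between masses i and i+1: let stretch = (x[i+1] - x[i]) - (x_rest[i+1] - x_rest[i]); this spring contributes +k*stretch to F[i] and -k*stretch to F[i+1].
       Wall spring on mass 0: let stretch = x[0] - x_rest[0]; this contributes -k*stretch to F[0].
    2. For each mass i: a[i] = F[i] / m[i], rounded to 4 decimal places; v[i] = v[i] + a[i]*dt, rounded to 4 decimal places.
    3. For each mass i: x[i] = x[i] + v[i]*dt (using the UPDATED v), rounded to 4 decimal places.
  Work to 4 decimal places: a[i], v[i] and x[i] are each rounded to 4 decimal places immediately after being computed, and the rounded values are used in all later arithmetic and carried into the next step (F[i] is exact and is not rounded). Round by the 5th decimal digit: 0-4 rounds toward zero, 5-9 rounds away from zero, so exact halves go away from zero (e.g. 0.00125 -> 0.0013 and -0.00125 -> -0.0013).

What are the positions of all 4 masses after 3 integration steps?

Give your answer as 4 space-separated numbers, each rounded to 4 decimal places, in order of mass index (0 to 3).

Answer: 5.0000 7.0000 10.0000 17.0000

Derivation:
Step 0: x=[5.0000 7.0000 10.0000 15.0000] v=[0.0000 0.0000 0.0000 0.0000]
Step 1: x=[2.0000 8.0000 12.0000 14.0000] v=[-6.0000 2.0000 4.0000 -2.0000]
Step 2: x=[3.0000 7.0000 12.0000 15.0000] v=[2.0000 -2.0000 0.0000 2.0000]
Step 3: x=[5.0000 7.0000 10.0000 17.0000] v=[4.0000 0.0000 -4.0000 4.0000]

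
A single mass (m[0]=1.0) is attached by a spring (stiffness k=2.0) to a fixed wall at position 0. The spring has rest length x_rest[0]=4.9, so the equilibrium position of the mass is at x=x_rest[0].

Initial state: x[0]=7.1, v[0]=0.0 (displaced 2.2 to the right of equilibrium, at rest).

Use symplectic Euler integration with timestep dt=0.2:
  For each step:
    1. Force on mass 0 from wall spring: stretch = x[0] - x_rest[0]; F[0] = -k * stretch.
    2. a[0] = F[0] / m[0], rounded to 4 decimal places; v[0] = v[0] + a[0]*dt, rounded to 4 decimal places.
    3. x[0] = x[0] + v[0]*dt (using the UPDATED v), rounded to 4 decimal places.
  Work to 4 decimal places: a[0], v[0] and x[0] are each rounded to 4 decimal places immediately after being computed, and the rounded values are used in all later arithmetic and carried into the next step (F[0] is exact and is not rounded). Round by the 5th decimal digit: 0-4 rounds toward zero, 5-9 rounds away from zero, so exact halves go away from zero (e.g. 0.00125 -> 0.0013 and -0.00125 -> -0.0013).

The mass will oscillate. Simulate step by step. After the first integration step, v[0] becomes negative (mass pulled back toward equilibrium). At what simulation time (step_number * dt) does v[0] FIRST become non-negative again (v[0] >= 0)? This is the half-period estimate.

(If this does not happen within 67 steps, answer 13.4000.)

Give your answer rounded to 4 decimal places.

Answer: 2.4000

Derivation:
Step 0: x=[7.1000] v=[0.0000]
Step 1: x=[6.9240] v=[-0.8800]
Step 2: x=[6.5861] v=[-1.6896]
Step 3: x=[6.1133] v=[-2.3640]
Step 4: x=[5.5434] v=[-2.8493]
Step 5: x=[4.9221] v=[-3.1067]
Step 6: x=[4.2990] v=[-3.1155]
Step 7: x=[3.7240] v=[-2.8751]
Step 8: x=[3.2431] v=[-2.4047]
Step 9: x=[2.8947] v=[-1.7419]
Step 10: x=[2.7067] v=[-0.9398]
Step 11: x=[2.6942] v=[-0.0625]
Step 12: x=[2.8582] v=[0.8198]
First v>=0 after going negative at step 12, time=2.4000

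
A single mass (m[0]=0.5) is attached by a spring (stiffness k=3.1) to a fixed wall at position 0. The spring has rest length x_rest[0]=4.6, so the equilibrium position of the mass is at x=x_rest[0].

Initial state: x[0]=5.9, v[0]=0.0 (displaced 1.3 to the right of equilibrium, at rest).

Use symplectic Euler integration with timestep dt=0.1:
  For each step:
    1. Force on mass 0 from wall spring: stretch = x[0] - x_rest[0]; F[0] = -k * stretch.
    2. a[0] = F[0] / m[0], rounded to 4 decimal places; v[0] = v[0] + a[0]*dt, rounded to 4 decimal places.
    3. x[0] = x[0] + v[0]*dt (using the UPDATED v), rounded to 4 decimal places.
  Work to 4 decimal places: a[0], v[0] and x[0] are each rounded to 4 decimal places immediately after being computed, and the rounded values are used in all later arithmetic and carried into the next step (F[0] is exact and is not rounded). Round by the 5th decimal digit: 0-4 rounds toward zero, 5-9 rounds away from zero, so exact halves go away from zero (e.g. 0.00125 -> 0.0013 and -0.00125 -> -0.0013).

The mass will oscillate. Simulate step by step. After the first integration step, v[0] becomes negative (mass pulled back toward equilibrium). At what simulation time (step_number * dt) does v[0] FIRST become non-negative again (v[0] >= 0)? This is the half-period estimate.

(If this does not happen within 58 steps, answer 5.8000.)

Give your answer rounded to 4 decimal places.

Answer: 1.3000

Derivation:
Step 0: x=[5.9000] v=[0.0000]
Step 1: x=[5.8194] v=[-0.8060]
Step 2: x=[5.6632] v=[-1.5620]
Step 3: x=[5.4411] v=[-2.2212]
Step 4: x=[5.1668] v=[-2.7427]
Step 5: x=[4.8574] v=[-3.0941]
Step 6: x=[4.5320] v=[-3.2537]
Step 7: x=[4.2109] v=[-3.2115]
Step 8: x=[3.9139] v=[-2.9703]
Step 9: x=[3.6594] v=[-2.5449]
Step 10: x=[3.4632] v=[-1.9617]
Step 11: x=[3.3375] v=[-1.2569]
Step 12: x=[3.2901] v=[-0.4742]
Step 13: x=[3.3239] v=[0.3379]
First v>=0 after going negative at step 13, time=1.3000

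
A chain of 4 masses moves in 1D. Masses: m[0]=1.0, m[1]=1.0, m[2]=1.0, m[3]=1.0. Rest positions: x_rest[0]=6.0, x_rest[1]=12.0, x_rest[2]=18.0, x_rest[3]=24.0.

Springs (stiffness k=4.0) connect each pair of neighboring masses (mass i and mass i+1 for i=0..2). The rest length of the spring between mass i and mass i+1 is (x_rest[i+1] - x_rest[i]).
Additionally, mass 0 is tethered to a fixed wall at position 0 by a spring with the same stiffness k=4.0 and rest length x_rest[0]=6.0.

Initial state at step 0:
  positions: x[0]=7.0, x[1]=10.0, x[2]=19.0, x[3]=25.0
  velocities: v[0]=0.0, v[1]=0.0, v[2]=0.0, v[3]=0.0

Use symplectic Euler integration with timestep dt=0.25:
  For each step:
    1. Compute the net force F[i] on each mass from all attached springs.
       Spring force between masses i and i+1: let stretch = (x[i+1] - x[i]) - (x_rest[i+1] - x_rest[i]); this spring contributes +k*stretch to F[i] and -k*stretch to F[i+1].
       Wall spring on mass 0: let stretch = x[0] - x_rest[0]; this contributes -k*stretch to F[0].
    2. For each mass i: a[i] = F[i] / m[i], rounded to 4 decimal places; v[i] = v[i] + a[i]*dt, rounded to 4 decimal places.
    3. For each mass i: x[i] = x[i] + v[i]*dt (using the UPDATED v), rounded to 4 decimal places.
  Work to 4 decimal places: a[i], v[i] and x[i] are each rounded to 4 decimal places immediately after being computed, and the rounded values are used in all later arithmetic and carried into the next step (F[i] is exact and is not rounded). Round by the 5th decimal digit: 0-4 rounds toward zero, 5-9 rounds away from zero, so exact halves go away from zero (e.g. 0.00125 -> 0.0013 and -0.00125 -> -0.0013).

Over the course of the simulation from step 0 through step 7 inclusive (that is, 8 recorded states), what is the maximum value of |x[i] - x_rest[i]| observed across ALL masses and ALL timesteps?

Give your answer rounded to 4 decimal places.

Answer: 2.0625

Derivation:
Step 0: x=[7.0000 10.0000 19.0000 25.0000] v=[0.0000 0.0000 0.0000 0.0000]
Step 1: x=[6.0000 11.5000 18.2500 25.0000] v=[-4.0000 6.0000 -3.0000 0.0000]
Step 2: x=[4.8750 13.3125 17.5000 24.8125] v=[-4.5000 7.2500 -3.0000 -0.7500]
Step 3: x=[4.6406 14.0625 17.5313 24.2969] v=[-0.9375 3.0000 0.1250 -2.0625]
Step 4: x=[5.6016 13.3242 18.3868 23.5899] v=[3.8438 -2.9531 3.4218 -2.8281]
Step 5: x=[7.0928 11.9209 19.2774 23.0821] v=[5.9648 -5.6131 3.5623 -2.0312]
Step 6: x=[8.0178 11.1497 19.2800 23.1231] v=[3.7001 -3.0847 0.0105 0.1641]
Step 7: x=[7.7214 11.6281 18.2108 23.7034] v=[-1.1858 1.9137 -4.2767 2.3210]
Max displacement = 2.0625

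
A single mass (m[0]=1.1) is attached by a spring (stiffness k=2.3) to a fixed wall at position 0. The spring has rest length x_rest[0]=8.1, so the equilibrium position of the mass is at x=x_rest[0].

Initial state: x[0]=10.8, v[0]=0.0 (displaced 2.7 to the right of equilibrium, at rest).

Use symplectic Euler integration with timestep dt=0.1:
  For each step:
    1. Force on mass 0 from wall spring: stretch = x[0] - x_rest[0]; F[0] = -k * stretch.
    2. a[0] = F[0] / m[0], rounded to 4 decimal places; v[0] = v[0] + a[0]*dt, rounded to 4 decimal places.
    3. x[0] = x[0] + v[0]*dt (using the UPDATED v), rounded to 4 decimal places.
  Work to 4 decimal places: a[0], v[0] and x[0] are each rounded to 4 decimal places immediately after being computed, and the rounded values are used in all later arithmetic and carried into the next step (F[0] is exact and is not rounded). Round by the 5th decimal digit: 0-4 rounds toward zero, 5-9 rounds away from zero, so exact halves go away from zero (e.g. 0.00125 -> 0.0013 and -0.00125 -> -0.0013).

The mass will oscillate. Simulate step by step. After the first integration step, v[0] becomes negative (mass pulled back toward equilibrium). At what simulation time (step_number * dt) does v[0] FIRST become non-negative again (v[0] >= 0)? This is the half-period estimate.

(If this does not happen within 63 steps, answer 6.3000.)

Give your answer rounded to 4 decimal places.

Answer: 2.2000

Derivation:
Step 0: x=[10.8000] v=[0.0000]
Step 1: x=[10.7435] v=[-0.5646]
Step 2: x=[10.6318] v=[-1.1173]
Step 3: x=[10.4671] v=[-1.6467]
Step 4: x=[10.2529] v=[-2.1416]
Step 5: x=[9.9937] v=[-2.5918]
Step 6: x=[9.6949] v=[-2.9878]
Step 7: x=[9.3628] v=[-3.3213]
Step 8: x=[9.0043] v=[-3.5853]
Step 9: x=[8.6269] v=[-3.7744]
Step 10: x=[8.2384] v=[-3.8846]
Step 11: x=[7.8471] v=[-3.9135]
Step 12: x=[7.4610] v=[-3.8606]
Step 13: x=[7.0883] v=[-3.7270]
Step 14: x=[6.7368] v=[-3.5155]
Step 15: x=[6.4138] v=[-3.2305]
Step 16: x=[6.1260] v=[-2.8779]
Step 17: x=[5.8795] v=[-2.4652]
Step 18: x=[5.6794] v=[-2.0009]
Step 19: x=[5.5299] v=[-1.4948]
Step 20: x=[5.4342] v=[-0.9574]
Step 21: x=[5.3942] v=[-0.4000]
Step 22: x=[5.4108] v=[0.1658]
First v>=0 after going negative at step 22, time=2.2000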